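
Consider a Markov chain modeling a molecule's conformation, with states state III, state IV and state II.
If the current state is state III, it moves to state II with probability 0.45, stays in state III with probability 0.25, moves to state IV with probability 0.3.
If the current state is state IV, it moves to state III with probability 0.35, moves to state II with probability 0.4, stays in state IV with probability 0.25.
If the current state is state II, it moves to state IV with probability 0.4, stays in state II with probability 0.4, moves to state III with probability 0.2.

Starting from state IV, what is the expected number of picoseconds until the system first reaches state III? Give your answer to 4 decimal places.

3.4483

Let t(s) be the expected number of picoseconds to first reach state III from state s, with t(state III) = 0. Conditioning on the first picosecond:
t(state IV) = 1 + 0.25·t(state IV) + 0.4·t(state II)
t(state II) = 1 + 0.4·t(state IV) + 0.4·t(state II)
Solving: t(state IV) = 3.4483, t(state II) = 3.9655.
Expected picoseconds from state IV to state III: 3.4483.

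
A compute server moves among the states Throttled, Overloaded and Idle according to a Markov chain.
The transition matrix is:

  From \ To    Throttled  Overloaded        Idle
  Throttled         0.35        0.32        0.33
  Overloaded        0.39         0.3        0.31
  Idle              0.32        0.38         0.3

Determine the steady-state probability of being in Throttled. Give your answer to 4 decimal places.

Let the stationary distribution be π with π = πP and π_1 + π_2 + π_3 = 1.
π_1 = 0.35·π_1 + 0.39·π_2 + 0.32·π_3
π_2 = 0.32·π_1 + 0.3·π_2 + 0.38·π_3
Solving with the normalization constraint gives π = (0.3539, 0.3322, 0.3139).
So the stationary probability of Throttled is 0.3539.

0.3539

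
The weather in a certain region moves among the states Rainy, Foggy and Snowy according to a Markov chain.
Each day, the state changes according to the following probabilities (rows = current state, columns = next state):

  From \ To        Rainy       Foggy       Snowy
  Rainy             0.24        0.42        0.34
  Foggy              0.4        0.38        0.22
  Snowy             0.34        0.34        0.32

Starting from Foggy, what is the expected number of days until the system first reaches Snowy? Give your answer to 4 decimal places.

3.8259

Let t(s) be the expected number of days to first reach Snowy from state s, with t(Snowy) = 0. Conditioning on the first day:
t(Rainy) = 1 + 0.24·t(Rainy) + 0.42·t(Foggy)
t(Foggy) = 1 + 0.4·t(Rainy) + 0.38·t(Foggy)
Solving: t(Rainy) = 3.4301, t(Foggy) = 3.8259.
Expected days from Foggy to Snowy: 3.8259.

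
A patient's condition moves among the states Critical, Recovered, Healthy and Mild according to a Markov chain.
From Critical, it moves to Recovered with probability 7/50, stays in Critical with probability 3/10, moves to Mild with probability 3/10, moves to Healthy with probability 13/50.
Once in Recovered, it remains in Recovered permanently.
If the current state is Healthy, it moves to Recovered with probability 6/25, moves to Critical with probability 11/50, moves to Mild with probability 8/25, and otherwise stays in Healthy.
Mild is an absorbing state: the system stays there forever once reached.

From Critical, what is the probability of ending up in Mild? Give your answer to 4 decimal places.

0.6489

Let h(s) be the probability of absorption at Mild starting from transient state s. Then h(Mild) = 1 and h(Recovered) = 0. By first-step analysis:
h(Critical) = 0.3·h(Critical) + 0.14·0 + 0.26·h(Healthy) + 0.3·1
h(Healthy) = 0.22·h(Critical) + 0.24·0 + 0.22·h(Healthy) + 0.32·1
Solving: h(Critical) = 0.6489, h(Healthy) = 0.5933.
Starting from Critical, the probability is 0.6489.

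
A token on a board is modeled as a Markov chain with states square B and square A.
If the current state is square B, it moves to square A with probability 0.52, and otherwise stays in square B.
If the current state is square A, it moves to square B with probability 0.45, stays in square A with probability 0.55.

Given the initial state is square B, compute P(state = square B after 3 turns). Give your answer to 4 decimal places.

0.4639

Propagate the distribution vector 3 turns from square B.
After 0 turns: (1.0000, 0.0000)
After 1 turn: (0.4800, 0.5200)
After 2 turns: (0.4644, 0.5356)
After 3 turns: (0.4639, 0.5361)
P(in square B after 3 turns) = 0.4639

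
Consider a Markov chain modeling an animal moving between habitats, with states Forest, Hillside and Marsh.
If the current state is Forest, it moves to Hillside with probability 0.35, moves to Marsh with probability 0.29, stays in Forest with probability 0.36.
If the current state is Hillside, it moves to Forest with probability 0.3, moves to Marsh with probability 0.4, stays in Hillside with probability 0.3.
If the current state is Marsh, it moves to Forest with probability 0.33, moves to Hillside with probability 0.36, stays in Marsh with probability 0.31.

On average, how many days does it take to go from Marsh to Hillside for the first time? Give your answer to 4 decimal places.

2.8043

Let t(s) be the expected number of days to first reach Hillside from state s, with t(Hillside) = 0. Conditioning on the first day:
t(Forest) = 1 + 0.36·t(Forest) + 0.29·t(Marsh)
t(Marsh) = 1 + 0.33·t(Forest) + 0.31·t(Marsh)
Solving: t(Forest) = 2.8332, t(Marsh) = 2.8043.
Expected days from Marsh to Hillside: 2.8043.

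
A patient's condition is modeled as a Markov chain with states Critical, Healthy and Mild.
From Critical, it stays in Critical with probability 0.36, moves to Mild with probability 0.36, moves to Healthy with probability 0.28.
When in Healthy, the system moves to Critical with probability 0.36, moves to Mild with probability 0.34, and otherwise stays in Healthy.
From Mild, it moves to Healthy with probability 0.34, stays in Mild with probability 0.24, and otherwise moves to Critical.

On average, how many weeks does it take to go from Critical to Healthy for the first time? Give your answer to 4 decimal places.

3.3413

Let t(s) be the expected number of weeks to first reach Healthy from state s, with t(Healthy) = 0. Conditioning on the first week:
t(Critical) = 1 + 0.36·t(Critical) + 0.36·t(Mild)
t(Mild) = 1 + 0.42·t(Critical) + 0.24·t(Mild)
Solving: t(Critical) = 3.3413, t(Mild) = 3.1623.
Expected weeks from Critical to Healthy: 3.3413.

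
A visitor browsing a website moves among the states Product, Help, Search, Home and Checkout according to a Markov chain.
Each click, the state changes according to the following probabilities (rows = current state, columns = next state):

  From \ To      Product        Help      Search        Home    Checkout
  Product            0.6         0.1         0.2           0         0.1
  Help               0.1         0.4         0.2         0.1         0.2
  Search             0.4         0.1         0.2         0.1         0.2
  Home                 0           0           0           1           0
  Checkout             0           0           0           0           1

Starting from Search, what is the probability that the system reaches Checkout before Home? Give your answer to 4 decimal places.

Let h(s) be the probability of absorption at Checkout starting from transient state s. Then h(Checkout) = 1 and h(Home) = 0. By first-step analysis:
h(Product) = 0.6·h(Product) + 0.1·h(Help) + 0.2·h(Search) + 0.1·1
h(Help) = 0.1·h(Product) + 0.4·h(Help) + 0.2·h(Search) + 0.1·0 + 0.2·1
h(Search) = 0.4·h(Product) + 0.1·h(Help) + 0.2·h(Search) + 0.1·0 + 0.2·1
Solving: h(Product) = 0.7966, h(Help) = 0.7119, h(Search) = 0.7373.
Starting from Search, the probability is 0.7373.

0.7373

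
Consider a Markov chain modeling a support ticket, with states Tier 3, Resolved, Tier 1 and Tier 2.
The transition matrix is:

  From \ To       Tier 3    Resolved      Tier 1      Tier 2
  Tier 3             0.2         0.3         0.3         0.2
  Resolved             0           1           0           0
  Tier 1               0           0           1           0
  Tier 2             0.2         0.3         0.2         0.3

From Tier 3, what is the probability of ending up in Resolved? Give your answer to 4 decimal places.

Let h(s) be the probability of absorption at Resolved starting from transient state s. Then h(Resolved) = 1 and h(Tier 1) = 0. By first-step analysis:
h(Tier 3) = 0.2·h(Tier 3) + 0.3·1 + 0.3·0 + 0.2·h(Tier 2)
h(Tier 2) = 0.2·h(Tier 3) + 0.3·1 + 0.2·0 + 0.3·h(Tier 2)
Solving: h(Tier 3) = 0.5192, h(Tier 2) = 0.5769.
Starting from Tier 3, the probability is 0.5192.

0.5192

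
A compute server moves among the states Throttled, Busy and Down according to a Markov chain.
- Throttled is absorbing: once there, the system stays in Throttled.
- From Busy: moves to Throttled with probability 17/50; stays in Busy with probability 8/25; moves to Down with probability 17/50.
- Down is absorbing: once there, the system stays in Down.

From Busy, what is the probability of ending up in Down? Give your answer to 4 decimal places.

Let h(s) be the probability of absorption at Down starting from transient state s. Then h(Down) = 1 and h(Throttled) = 0. By first-step analysis:
h(Busy) = 0.34·0 + 0.32·h(Busy) + 0.34·1
Solving: h(Busy) = 0.5000.
Starting from Busy, the probability is 0.5000.

0.5000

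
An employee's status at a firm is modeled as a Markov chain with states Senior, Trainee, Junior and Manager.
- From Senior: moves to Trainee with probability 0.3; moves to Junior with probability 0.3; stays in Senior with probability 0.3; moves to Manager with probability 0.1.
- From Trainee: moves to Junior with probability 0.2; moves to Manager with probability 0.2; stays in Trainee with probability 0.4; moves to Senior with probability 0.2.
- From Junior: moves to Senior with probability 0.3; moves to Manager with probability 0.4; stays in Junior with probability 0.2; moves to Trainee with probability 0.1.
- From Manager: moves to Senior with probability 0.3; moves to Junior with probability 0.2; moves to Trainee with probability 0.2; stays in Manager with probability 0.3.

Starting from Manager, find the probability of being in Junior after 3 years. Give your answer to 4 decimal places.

0.2280

Propagate the distribution vector 3 years from Manager.
After 0 years: (0.0000, 0.0000, 0.0000, 1.0000)
After 1 year: (0.3000, 0.2000, 0.2000, 0.3000)
After 2 years: (0.2800, 0.2500, 0.2300, 0.2400)
After 3 years: (0.2750, 0.2550, 0.2280, 0.2420)
P(in Junior after 3 years) = 0.2280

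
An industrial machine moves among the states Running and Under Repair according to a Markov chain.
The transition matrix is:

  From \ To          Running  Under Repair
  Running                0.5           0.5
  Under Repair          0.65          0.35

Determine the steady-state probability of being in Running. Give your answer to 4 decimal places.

Let the stationary distribution be π with π = πP and π_1 + π_2 = 1.
π_1 = 0.5·π_1 + 0.65·π_2
Solving with the normalization constraint gives π = (0.5652, 0.4348).
So the stationary probability of Running is 0.5652.

0.5652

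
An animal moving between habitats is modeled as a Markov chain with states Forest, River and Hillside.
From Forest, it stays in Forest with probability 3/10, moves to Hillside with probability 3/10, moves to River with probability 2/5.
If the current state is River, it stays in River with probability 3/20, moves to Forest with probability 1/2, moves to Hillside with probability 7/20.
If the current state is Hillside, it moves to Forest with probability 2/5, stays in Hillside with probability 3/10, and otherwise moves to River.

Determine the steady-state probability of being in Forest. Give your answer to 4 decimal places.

0.3904

Let the stationary distribution be π with π = πP and π_1 + π_2 + π_3 = 1.
π_1 = 0.3·π_1 + 0.5·π_2 + 0.4·π_3
π_2 = 0.4·π_1 + 0.15·π_2 + 0.3·π_3
Solving with the normalization constraint gives π = (0.3904, 0.2948, 0.3147).
So the stationary probability of Forest is 0.3904.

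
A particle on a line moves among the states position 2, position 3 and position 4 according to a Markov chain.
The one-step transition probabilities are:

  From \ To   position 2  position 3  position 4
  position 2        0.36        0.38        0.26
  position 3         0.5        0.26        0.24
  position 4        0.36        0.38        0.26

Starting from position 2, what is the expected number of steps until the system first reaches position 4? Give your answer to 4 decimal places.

Let t(s) be the expected number of steps to first reach position 4 from state s, with t(position 4) = 0. Conditioning on the first step:
t(position 2) = 1 + 0.36·t(position 2) + 0.38·t(position 3)
t(position 3) = 1 + 0.5·t(position 2) + 0.26·t(position 3)
Solving: t(position 2) = 3.9492, t(position 3) = 4.0197.
Expected steps from position 2 to position 4: 3.9492.

3.9492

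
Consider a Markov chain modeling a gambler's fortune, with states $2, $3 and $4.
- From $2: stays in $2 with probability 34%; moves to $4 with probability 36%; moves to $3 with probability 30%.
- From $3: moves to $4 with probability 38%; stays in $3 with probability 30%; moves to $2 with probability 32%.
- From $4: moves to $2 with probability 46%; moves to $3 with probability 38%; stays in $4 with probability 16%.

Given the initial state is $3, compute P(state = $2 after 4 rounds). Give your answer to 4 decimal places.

Propagate the distribution vector 4 rounds from $3.
After 0 rounds: (0.0000, 1.0000, 0.0000)
After 1 round: (0.3200, 0.3000, 0.3800)
After 2 rounds: (0.3796, 0.3304, 0.2900)
After 3 rounds: (0.3682, 0.3232, 0.3086)
After 4 rounds: (0.3706, 0.3247, 0.3047)
P(in $2 after 4 rounds) = 0.3706

0.3706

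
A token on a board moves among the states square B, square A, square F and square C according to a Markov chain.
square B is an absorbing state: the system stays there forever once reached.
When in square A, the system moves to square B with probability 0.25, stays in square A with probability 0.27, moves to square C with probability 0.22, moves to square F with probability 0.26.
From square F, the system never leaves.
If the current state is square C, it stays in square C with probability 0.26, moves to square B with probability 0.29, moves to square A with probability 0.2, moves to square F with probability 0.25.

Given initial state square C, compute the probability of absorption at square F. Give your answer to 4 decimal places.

Let h(s) be the probability of absorption at square F starting from transient state s. Then h(square F) = 1 and h(square B) = 0. By first-step analysis:
h(square A) = 0.25·0 + 0.27·h(square A) + 0.26·1 + 0.22·h(square C)
h(square C) = 0.29·0 + 0.2·h(square A) + 0.25·1 + 0.26·h(square C)
Solving: h(square A) = 0.4986, h(square C) = 0.4726.
Starting from square C, the probability is 0.4726.

0.4726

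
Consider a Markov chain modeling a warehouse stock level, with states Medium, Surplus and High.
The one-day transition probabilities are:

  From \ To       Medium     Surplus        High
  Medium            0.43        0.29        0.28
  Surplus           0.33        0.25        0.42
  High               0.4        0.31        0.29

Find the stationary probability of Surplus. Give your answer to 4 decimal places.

0.2851

Let the stationary distribution be π with π = πP and π_1 + π_2 + π_3 = 1.
π_1 = 0.43·π_1 + 0.33·π_2 + 0.4·π_3
π_2 = 0.29·π_1 + 0.25·π_2 + 0.31·π_3
Solving with the normalization constraint gives π = (0.3918, 0.2851, 0.3231).
So the stationary probability of Surplus is 0.2851.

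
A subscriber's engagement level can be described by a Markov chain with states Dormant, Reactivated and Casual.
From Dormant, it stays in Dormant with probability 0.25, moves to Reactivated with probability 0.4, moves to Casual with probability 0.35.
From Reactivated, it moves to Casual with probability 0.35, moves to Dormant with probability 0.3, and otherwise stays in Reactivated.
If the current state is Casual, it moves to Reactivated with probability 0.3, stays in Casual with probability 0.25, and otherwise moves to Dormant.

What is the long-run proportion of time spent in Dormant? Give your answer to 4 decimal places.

0.3312

Let the stationary distribution be π with π = πP and π_1 + π_2 + π_3 = 1.
π_1 = 0.25·π_1 + 0.3·π_2 + 0.45·π_3
π_2 = 0.4·π_1 + 0.35·π_2 + 0.3·π_3
Solving with the normalization constraint gives π = (0.3312, 0.3506, 0.3182).
So the stationary probability of Dormant is 0.3312.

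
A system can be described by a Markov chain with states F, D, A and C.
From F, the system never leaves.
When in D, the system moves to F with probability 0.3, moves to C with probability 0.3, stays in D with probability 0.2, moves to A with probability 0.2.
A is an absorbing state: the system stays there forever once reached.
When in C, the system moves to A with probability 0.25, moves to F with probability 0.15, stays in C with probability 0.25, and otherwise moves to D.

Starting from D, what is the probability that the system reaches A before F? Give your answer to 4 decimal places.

Let h(s) be the probability of absorption at A starting from transient state s. Then h(A) = 1 and h(F) = 0. By first-step analysis:
h(D) = 0.3·0 + 0.2·h(D) + 0.2·1 + 0.3·h(C)
h(C) = 0.15·0 + 0.35·h(D) + 0.25·1 + 0.25·h(C)
Solving: h(D) = 0.4545, h(C) = 0.5455.
Starting from D, the probability is 0.4545.

0.4545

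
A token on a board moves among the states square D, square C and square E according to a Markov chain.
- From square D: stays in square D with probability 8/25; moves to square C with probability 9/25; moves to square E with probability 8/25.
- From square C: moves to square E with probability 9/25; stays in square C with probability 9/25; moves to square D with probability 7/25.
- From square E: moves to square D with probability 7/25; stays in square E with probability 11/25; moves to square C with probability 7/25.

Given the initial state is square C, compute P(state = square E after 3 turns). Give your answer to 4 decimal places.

0.3786

Propagate the distribution vector 3 turns from square C.
After 0 turns: (0.0000, 1.0000, 0.0000)
After 1 turn: (0.2800, 0.3600, 0.3600)
After 2 turns: (0.2912, 0.3312, 0.3776)
After 3 turns: (0.2916, 0.3298, 0.3786)
P(in square E after 3 turns) = 0.3786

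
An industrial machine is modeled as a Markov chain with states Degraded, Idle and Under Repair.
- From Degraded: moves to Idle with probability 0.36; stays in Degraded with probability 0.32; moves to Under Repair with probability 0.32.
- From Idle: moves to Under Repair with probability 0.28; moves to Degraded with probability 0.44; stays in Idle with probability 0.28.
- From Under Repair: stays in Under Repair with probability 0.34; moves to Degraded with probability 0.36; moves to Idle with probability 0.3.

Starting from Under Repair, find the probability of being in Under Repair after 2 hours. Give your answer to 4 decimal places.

0.3148

Sum over the intermediate state after 1 hour:
P = P(Under Repair→Degraded)·P(Degraded→Under Repair) + P(Under Repair→Idle)·P(Idle→Under Repair) + P(Under Repair→Under Repair)·P(Under Repair→Under Repair)
  = 0.36×0.32 + 0.3×0.28 + 0.34×0.34
  = 0.1152 + 0.0840 + 0.1156 = 0.3148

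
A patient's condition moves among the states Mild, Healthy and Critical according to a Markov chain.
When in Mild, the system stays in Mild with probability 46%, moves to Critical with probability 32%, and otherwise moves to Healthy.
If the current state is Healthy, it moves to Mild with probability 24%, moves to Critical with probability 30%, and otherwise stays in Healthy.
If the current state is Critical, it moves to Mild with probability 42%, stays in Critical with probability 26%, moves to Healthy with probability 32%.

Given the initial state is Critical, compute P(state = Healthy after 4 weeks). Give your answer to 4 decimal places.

0.3281

Propagate the distribution vector 4 weeks from Critical.
After 0 weeks: (0.0000, 0.0000, 1.0000)
After 1 week: (0.4200, 0.3200, 0.2600)
After 2 weeks: (0.3792, 0.3228, 0.2980)
After 3 weeks: (0.3771, 0.3273, 0.2957)
After 4 weeks: (0.3762, 0.3281, 0.2957)
P(in Healthy after 4 weeks) = 0.3281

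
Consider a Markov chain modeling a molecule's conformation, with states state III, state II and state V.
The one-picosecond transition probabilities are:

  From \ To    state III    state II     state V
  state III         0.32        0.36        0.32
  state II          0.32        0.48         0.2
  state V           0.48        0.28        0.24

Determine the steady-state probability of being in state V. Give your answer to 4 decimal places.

0.2534

Let the stationary distribution be π with π = πP and π_1 + π_2 + π_3 = 1.
π_1 = 0.32·π_1 + 0.32·π_2 + 0.48·π_3
π_2 = 0.36·π_1 + 0.48·π_2 + 0.28·π_3
Solving with the normalization constraint gives π = (0.3605, 0.3861, 0.2534).
So the stationary probability of state V is 0.2534.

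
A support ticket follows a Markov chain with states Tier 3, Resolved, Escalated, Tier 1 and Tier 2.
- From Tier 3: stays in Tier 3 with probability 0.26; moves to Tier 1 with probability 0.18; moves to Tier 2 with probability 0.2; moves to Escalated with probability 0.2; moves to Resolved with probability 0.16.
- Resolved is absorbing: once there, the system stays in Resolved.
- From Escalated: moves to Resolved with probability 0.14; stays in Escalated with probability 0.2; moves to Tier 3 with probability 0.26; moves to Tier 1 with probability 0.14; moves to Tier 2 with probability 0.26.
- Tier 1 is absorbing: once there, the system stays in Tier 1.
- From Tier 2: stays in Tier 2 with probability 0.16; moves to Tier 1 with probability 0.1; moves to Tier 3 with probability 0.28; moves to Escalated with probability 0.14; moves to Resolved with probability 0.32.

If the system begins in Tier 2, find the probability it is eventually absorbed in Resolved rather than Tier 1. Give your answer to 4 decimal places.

0.6578

Let h(s) be the probability of absorption at Resolved starting from transient state s. Then h(Resolved) = 1 and h(Tier 1) = 0. By first-step analysis:
h(Tier 3) = 0.26·h(Tier 3) + 0.16·1 + 0.2·h(Escalated) + 0.18·0 + 0.2·h(Tier 2)
h(Escalated) = 0.26·h(Tier 3) + 0.14·1 + 0.2·h(Escalated) + 0.14·0 + 0.26·h(Tier 2)
h(Tier 2) = 0.28·h(Tier 3) + 0.32·1 + 0.14·h(Escalated) + 0.1·0 + 0.16·h(Tier 2)
Solving: h(Tier 3) = 0.5471, h(Escalated) = 0.5666, h(Tier 2) = 0.6578.
Starting from Tier 2, the probability is 0.6578.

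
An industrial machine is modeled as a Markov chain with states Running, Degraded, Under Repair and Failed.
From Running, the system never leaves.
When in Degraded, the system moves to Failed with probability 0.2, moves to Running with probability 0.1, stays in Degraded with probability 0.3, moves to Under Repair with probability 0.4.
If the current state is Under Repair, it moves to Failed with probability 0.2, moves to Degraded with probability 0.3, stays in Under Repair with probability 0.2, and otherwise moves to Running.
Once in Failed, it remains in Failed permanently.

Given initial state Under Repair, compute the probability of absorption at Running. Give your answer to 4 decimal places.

Let h(s) be the probability of absorption at Running starting from transient state s. Then h(Running) = 1 and h(Failed) = 0. By first-step analysis:
h(Degraded) = 0.1·1 + 0.3·h(Degraded) + 0.4·h(Under Repair) + 0.2·0
h(Under Repair) = 0.3·1 + 0.3·h(Degraded) + 0.2·h(Under Repair) + 0.2·0
Solving: h(Degraded) = 0.4545, h(Under Repair) = 0.5455.
Starting from Under Repair, the probability is 0.5455.

0.5455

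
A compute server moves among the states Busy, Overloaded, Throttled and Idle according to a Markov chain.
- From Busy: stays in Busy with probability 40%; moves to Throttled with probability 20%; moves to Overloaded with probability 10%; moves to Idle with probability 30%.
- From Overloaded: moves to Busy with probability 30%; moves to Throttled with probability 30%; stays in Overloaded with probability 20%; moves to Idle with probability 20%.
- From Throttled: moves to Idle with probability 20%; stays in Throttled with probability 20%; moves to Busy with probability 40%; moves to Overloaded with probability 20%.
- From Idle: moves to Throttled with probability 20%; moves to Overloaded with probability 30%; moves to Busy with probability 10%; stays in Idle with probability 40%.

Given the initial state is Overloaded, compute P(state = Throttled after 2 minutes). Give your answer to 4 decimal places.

0.2200

Propagate the distribution vector 2 minutes from Overloaded.
After 0 minutes: (0.0000, 1.0000, 0.0000, 0.0000)
After 1 minute: (0.3000, 0.2000, 0.3000, 0.2000)
After 2 minutes: (0.3200, 0.1900, 0.2200, 0.2700)
P(in Throttled after 2 minutes) = 0.2200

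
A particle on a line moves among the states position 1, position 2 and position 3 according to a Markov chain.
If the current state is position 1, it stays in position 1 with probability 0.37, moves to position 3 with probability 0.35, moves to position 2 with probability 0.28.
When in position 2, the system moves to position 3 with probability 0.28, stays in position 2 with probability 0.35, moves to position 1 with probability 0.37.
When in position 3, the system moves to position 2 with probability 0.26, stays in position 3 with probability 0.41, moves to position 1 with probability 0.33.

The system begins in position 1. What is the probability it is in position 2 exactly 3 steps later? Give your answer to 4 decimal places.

0.2935

Propagate the distribution vector 3 steps from position 1.
After 0 steps: (1.0000, 0.0000, 0.0000)
After 1 step: (0.3700, 0.2800, 0.3500)
After 2 steps: (0.3560, 0.2926, 0.3514)
After 3 steps: (0.3559, 0.2935, 0.3506)
P(in position 2 after 3 steps) = 0.2935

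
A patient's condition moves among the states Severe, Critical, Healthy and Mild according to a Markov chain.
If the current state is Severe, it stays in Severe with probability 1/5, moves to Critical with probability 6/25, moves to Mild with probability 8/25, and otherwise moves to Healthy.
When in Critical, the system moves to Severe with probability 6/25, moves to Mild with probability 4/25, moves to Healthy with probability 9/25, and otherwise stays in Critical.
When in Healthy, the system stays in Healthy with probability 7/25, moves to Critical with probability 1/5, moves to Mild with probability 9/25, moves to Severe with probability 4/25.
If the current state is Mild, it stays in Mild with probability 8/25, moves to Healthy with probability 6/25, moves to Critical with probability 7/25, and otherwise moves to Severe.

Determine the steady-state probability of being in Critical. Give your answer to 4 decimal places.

Let the stationary distribution be π with π = πP and π_1 + π_2 + π_3 + π_4 = 1.
π_1 = 0.2·π_1 + 0.24·π_2 + 0.16·π_3 + 0.16·π_4
π_2 = 0.24·π_1 + 0.24·π_2 + 0.2·π_3 + 0.28·π_4
π_3 = 0.24·π_1 + 0.36·π_2 + 0.28·π_3 + 0.24·π_4
Solving with the normalization constraint gives π = (0.1867, 0.2405, 0.2801, 0.2927).
So the stationary probability of Critical is 0.2405.

0.2405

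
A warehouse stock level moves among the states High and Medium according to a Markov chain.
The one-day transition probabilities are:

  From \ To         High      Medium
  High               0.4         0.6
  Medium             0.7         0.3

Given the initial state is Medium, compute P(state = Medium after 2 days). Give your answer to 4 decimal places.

Sum over the intermediate state after 1 day:
P = P(Medium→High)·P(High→Medium) + P(Medium→Medium)·P(Medium→Medium)
  = 0.7×0.6 + 0.3×0.3
  = 0.4200 + 0.0900 = 0.5100

0.5100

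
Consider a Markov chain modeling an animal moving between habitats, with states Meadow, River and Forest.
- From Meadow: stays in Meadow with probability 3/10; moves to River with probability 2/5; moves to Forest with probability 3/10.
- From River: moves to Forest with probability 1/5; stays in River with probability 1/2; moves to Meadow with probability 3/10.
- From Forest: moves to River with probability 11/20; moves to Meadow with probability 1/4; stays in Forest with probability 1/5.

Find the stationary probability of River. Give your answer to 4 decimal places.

0.4826

Let the stationary distribution be π with π = πP and π_1 + π_2 + π_3 = 1.
π_1 = 0.3·π_1 + 0.3·π_2 + 0.25·π_3
π_2 = 0.4·π_1 + 0.5·π_2 + 0.55·π_3
Solving with the normalization constraint gives π = (0.2886, 0.4826, 0.2289).
So the stationary probability of River is 0.4826.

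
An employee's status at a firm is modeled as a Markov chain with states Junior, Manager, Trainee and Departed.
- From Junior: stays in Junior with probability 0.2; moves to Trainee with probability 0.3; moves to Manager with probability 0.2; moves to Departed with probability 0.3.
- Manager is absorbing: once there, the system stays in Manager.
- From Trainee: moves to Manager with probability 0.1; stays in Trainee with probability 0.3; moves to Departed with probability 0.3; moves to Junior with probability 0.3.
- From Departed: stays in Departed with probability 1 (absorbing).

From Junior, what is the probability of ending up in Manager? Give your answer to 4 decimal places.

0.3617

Let h(s) be the probability of absorption at Manager starting from transient state s. Then h(Manager) = 1 and h(Departed) = 0. By first-step analysis:
h(Junior) = 0.2·h(Junior) + 0.2·1 + 0.3·h(Trainee) + 0.3·0
h(Trainee) = 0.3·h(Junior) + 0.1·1 + 0.3·h(Trainee) + 0.3·0
Solving: h(Junior) = 0.3617, h(Trainee) = 0.2979.
Starting from Junior, the probability is 0.3617.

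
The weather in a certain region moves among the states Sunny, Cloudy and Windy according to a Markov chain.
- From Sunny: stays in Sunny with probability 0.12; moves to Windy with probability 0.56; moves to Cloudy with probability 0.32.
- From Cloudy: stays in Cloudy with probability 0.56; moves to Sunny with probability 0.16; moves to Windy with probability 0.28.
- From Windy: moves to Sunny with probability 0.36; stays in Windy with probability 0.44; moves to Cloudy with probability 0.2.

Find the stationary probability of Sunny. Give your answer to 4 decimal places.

0.2329

Let the stationary distribution be π with π = πP and π_1 + π_2 + π_3 = 1.
π_1 = 0.12·π_1 + 0.16·π_2 + 0.36·π_3
π_2 = 0.32·π_1 + 0.56·π_2 + 0.2·π_3
Solving with the normalization constraint gives π = (0.2329, 0.3562, 0.4110).
So the stationary probability of Sunny is 0.2329.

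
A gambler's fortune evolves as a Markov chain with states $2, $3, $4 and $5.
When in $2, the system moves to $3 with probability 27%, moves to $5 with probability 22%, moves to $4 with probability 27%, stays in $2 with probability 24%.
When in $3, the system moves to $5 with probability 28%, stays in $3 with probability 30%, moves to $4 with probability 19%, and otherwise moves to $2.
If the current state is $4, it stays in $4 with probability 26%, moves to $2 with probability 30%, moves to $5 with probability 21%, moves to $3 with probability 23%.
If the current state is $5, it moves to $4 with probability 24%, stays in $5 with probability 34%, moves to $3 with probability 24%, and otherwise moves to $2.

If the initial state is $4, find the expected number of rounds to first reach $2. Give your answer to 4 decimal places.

Let t(s) be the expected number of rounds to first reach $2 from state s, with t($2) = 0. Conditioning on the first round:
t($3) = 1 + 0.3·t($3) + 0.19·t($4) + 0.28·t($5)
t($4) = 1 + 0.23·t($3) + 0.26·t($4) + 0.21·t($5)
t($5) = 1 + 0.24·t($3) + 0.24·t($4) + 0.34·t($5)
Solving: t($3) = 4.3237, t($4) = 3.9823, t($5) = 4.5355.
Expected rounds from $4 to $2: 3.9823.

3.9823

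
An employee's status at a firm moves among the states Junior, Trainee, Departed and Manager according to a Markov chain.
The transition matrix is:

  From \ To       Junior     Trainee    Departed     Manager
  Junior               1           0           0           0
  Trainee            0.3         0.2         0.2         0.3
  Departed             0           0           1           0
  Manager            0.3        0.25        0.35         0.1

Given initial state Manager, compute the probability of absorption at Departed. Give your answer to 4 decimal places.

0.5116

Let h(s) be the probability of absorption at Departed starting from transient state s. Then h(Departed) = 1 and h(Junior) = 0. By first-step analysis:
h(Trainee) = 0.3·0 + 0.2·h(Trainee) + 0.2·1 + 0.3·h(Manager)
h(Manager) = 0.3·0 + 0.25·h(Trainee) + 0.35·1 + 0.1·h(Manager)
Solving: h(Trainee) = 0.4419, h(Manager) = 0.5116.
Starting from Manager, the probability is 0.5116.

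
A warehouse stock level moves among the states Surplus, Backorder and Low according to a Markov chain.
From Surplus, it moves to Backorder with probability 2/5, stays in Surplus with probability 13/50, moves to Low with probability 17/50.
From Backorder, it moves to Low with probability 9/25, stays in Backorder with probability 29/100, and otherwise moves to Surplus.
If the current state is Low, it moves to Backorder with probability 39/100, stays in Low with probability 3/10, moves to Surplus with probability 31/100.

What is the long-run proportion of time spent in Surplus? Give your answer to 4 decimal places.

0.3089

Let the stationary distribution be π with π = πP and π_1 + π_2 + π_3 = 1.
π_1 = 0.26·π_1 + 0.35·π_2 + 0.31·π_3
π_2 = 0.4·π_1 + 0.29·π_2 + 0.39·π_3
Solving with the normalization constraint gives π = (0.3089, 0.3574, 0.3338).
So the stationary probability of Surplus is 0.3089.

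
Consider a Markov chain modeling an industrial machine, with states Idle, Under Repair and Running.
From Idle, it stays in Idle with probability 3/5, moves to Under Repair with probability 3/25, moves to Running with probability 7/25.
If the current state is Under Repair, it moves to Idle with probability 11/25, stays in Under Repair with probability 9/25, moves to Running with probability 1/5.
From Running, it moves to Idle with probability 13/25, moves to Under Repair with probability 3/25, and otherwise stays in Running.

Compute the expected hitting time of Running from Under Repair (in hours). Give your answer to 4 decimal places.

Let t(s) be the expected number of hours to first reach Running from state s, with t(Running) = 0. Conditioning on the first hour:
t(Idle) = 1 + 0.6·t(Idle) + 0.12·t(Under Repair)
t(Under Repair) = 1 + 0.44·t(Idle) + 0.36·t(Under Repair)
Solving: t(Idle) = 3.7402, t(Under Repair) = 4.1339.
Expected hours from Under Repair to Running: 4.1339.

4.1339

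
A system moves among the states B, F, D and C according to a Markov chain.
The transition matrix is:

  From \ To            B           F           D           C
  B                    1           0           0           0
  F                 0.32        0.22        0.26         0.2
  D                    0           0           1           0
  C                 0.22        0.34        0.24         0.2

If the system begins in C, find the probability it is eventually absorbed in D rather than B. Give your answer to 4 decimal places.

0.4957

Let h(s) be the probability of absorption at D starting from transient state s. Then h(D) = 1 and h(B) = 0. By first-step analysis:
h(F) = 0.32·0 + 0.22·h(F) + 0.26·1 + 0.2·h(C)
h(C) = 0.22·0 + 0.34·h(F) + 0.24·1 + 0.2·h(C)
Solving: h(F) = 0.4604, h(C) = 0.4957.
Starting from C, the probability is 0.4957.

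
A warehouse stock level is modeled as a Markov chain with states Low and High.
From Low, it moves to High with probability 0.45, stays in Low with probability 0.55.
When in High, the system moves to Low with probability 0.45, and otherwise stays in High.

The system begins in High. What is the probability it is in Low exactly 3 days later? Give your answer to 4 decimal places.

0.4995

Propagate the distribution vector 3 days from High.
After 0 days: (0.0000, 1.0000)
After 1 day: (0.4500, 0.5500)
After 2 days: (0.4950, 0.5050)
After 3 days: (0.4995, 0.5005)
P(in Low after 3 days) = 0.4995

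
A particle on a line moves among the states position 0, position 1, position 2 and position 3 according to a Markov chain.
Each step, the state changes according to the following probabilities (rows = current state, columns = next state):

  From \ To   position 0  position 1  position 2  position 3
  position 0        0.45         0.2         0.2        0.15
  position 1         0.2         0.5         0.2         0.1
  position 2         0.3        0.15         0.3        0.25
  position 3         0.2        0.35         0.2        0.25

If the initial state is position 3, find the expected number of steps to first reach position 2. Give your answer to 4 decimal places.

5.0000

Let t(s) be the expected number of steps to first reach position 2 from state s, with t(position 2) = 0. Conditioning on the first step:
t(position 0) = 1 + 0.45·t(position 0) + 0.2·t(position 1) + 0.15·t(position 3)
t(position 1) = 1 + 0.2·t(position 0) + 0.5·t(position 1) + 0.1·t(position 3)
t(position 3) = 1 + 0.2·t(position 0) + 0.35·t(position 1) + 0.25·t(position 3)
Solving: t(position 0) = 5.0000, t(position 1) = 5.0000, t(position 3) = 5.0000.
Expected steps from position 3 to position 2: 5.0000.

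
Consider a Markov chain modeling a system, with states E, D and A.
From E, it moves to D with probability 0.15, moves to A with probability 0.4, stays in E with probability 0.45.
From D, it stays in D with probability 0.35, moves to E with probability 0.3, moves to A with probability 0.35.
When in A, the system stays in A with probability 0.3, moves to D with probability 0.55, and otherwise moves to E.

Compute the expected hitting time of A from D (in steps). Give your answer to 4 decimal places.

2.7200

Let t(s) be the expected number of steps to first reach A from state s, with t(A) = 0. Conditioning on the first step:
t(E) = 1 + 0.45·t(E) + 0.15·t(D)
t(D) = 1 + 0.3·t(E) + 0.35·t(D)
Solving: t(E) = 2.5600, t(D) = 2.7200.
Expected steps from D to A: 2.7200.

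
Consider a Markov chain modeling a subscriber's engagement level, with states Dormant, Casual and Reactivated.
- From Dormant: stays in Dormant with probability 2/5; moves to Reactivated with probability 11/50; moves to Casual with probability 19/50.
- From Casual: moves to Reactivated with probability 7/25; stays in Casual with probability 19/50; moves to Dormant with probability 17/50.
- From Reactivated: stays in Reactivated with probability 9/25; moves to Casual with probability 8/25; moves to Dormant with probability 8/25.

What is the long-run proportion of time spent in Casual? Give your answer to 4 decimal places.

0.3631

Let the stationary distribution be π with π = πP and π_1 + π_2 + π_3 = 1.
π_1 = 0.4·π_1 + 0.34·π_2 + 0.32·π_3
π_2 = 0.38·π_1 + 0.38·π_2 + 0.32·π_3
Solving with the normalization constraint gives π = (0.3557, 0.3631, 0.2811).
So the stationary probability of Casual is 0.3631.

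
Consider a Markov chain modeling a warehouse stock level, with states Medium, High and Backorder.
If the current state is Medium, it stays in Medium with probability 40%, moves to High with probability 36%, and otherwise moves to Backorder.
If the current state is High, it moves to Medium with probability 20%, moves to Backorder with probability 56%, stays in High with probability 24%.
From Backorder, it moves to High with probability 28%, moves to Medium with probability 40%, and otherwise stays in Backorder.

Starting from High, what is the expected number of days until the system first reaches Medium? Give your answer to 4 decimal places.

Let t(s) be the expected number of days to first reach Medium from state s, with t(Medium) = 0. Conditioning on the first day:
t(High) = 1 + 0.24·t(High) + 0.56·t(Backorder)
t(Backorder) = 1 + 0.28·t(High) + 0.32·t(Backorder)
Solving: t(High) = 3.4444, t(Backorder) = 2.8889.
Expected days from High to Medium: 3.4444.

3.4444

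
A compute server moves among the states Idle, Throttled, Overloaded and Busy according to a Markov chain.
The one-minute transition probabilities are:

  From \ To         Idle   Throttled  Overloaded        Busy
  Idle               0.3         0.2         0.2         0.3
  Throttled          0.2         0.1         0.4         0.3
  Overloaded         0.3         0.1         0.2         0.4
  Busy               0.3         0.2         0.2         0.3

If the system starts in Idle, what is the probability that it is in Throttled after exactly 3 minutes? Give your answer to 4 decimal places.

0.1600

Propagate the distribution vector 3 minutes from Idle.
After 0 minutes: (1.0000, 0.0000, 0.0000, 0.0000)
After 1 minute: (0.3000, 0.2000, 0.2000, 0.3000)
After 2 minutes: (0.2800, 0.1600, 0.2400, 0.3200)
After 3 minutes: (0.2840, 0.1600, 0.2320, 0.3240)
P(in Throttled after 3 minutes) = 0.1600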